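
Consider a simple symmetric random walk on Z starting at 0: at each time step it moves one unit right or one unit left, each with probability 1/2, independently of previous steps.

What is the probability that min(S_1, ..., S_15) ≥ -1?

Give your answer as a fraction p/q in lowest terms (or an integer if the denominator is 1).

Answer: 6435/16384

Derivation:
Let f(t,s) = #length-t paths at position s with S_1..S_t all ≥ -1.
f(t,s) = f(t-1,s-1) + f(t-1,s+1) for s ≥ -1; f(t,s) = 0 for s < -1.
t=0: f(0,0)=1
t=1: f(1,-1)=1 f(1,1)=1
t=2: f(2,0)=2 f(2,2)=1
t=3: f(3,-1)=2 f(3,1)=3 f(3,3)=1
t=4: f(4,0)=5 f(4,2)=4 f(4,4)=1
t=5: f(5,-1)=5 f(5,1)=9 f(5,3)=5 f(5,5)=1
t=6: f(6,0)=14 f(6,2)=14 f(6,4)=6 f(6,6)=1
t=7: f(7,-1)=14 f(7,1)=28 f(7,3)=20 f(7,5)=7 f(7,7)=1
t=8: f(8,0)=42 f(8,2)=48 f(8,4)=27 f(8,6)=8 f(8,8)=1
t=9: f(9,-1)=42 f(9,1)=90 f(9,3)=75 f(9,5)=35 f(9,7)=9 f(9,9)=1
t=10: f(10,0)=132 f(10,2)=165 f(10,4)=110 f(10,6)=44 f(10,8)=10 f(10,10)=1
t=11: f(11,-1)=132 f(11,1)=297 f(11,3)=275 f(11,5)=154 f(11,7)=54 f(11,9)=11 f(11,11)=1
t=12: f(12,0)=429 f(12,2)=572 f(12,4)=429 f(12,6)=208 f(12,8)=65 f(12,10)=12 f(12,12)=1
t=13: f(13,-1)=429 f(13,1)=1001 f(13,3)=1001 f(13,5)=637 f(13,7)=273 f(13,9)=77 f(13,11)=13 f(13,13)=1
t=14: f(14,0)=1430 f(14,2)=2002 f(14,4)=1638 f(14,6)=910 f(14,8)=350 f(14,10)=90 f(14,12)=14 f(14,14)=1
t=15: f(15,-1)=1430 f(15,1)=3432 f(15,3)=3640 f(15,5)=2548 f(15,7)=1260 f(15,9)=440 f(15,11)=104 f(15,13)=15 f(15,15)=1
Σ_s f(15,s) = 12870
P = 12870/32768 = 6435/16384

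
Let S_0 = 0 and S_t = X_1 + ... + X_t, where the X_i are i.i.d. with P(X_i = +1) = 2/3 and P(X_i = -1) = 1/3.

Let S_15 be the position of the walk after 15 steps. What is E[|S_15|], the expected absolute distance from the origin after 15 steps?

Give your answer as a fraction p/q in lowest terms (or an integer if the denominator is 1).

S_15 takes values m ≡ 1 (mod 2) with |m| ≤ 15; P(S_15=m) = C(15,(15+m)/2) · (2/3)^((15+m)/2) · (1/3)^((15-m)/2).
Distribution: P(S=-15)=1/14348907, P(S=-13)=10/4782969, P(S=-11)=140/4782969, P(S=-9)=3640/14348907, P(S=-7)=7280/4782969, P(S=-5)=32032/4782969, P(S=-3)=320320/14348907, P(S=-1)=91520/1594323, P(S=1)=183040/1594323, P(S=3)=2562560/14348907, P(S=5)=1025024/4782969, P(S=7)=931840/4782969, P(S=9)=1863680/14348907, P(S=11)=286720/4782969, P(S=13)=81920/4782969, P(S=15)=32768/14348907
E[|S_15|] = Σ_m |m|·P(S_15=m) = 2839115/531441

Answer: 2839115/531441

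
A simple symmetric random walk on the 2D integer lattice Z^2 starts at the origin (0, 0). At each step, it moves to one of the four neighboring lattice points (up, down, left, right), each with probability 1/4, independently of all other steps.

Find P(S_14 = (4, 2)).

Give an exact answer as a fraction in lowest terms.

Answer: 3006003/268435456

Derivation:
Let h be the number of horizontal steps (so 14-h are vertical). To end at (4,2) need (h+4)/2 right-steps and ((14-h)+2)/2 up-steps.
Sum over h with 4 ≤ h ≤ 12, h ≡ 0 (mod 2), 14-h ≡ 0 (mod 2):
h=4: C(14,4)·C(4,4)·C(10,6) = 1001·1·210 = 210210
h=6: C(14,6)·C(6,5)·C(8,5) = 3003·6·56 = 1009008
h=8: C(14,8)·C(8,6)·C(6,4) = 3003·28·15 = 1261260
h=10: C(14,10)·C(10,7)·C(4,3) = 1001·120·4 = 480480
h=12: C(14,12)·C(12,8)·C(2,2) = 91·495·1 = 45045
Total favorable: 3006003
Total paths: 4^14 = 268435456
P = 3006003/268435456 = 3006003/268435456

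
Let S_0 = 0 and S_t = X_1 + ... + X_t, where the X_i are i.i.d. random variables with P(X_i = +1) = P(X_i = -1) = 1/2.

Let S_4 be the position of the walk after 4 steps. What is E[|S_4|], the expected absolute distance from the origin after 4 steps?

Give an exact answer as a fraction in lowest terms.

S_4 takes values m ≡ 0 (mod 2) with |m| ≤ 4; P(S_4=m) = C(4,(4+m)/2)/2^4.
Total paths: 2^4 = 16
Distribution: P(S=-4)=1/16, P(S=-2)=4/16, P(S=0)=6/16, P(S=2)=4/16, P(S=4)=1/16
E[|S_4|] = Σ_m |m|·P(S_4=m) = 24/16 = 3/2

Answer: 3/2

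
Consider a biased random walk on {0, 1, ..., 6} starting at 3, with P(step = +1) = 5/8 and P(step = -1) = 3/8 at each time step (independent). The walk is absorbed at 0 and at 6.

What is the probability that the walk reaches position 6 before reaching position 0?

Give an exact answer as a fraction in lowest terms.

Answer: 125/152

Derivation:
Biased walk: p = 5/8, q = 3/8, r = q/p = 3/5
Gambler's ruin: P(hit 6 before 0 | start at 3) = (1 - r^a)/(1 - r^N)
r^3 = 27/125; r^6 = 729/15625
P = (1 - 27/125) / (1 - 729/15625) = 98/125 / 14896/15625 = 125/152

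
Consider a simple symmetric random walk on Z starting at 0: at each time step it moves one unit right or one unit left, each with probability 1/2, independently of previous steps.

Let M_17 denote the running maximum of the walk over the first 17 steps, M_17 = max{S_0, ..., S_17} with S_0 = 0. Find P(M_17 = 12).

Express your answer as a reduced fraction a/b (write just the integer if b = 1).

Answer: 17/16384

Derivation:
Let M_17 = max(S_0,...,S_17). Use the reflection principle: for j ≥ 1, #{paths with M_17 ≥ j} = #{S_17 ≥ j} + #{S_17 ≥ j+1}.
By reflection, #{M_17 ≥ 12} = #{S_17 ≥ 12} + #{S_17 ≥ 13} = 154 + 154 = 308.
#{M_17 ≥ 13} = #{S_17 ≥ 13} + #{S_17 ≥ 14} = 154 + 18 = 172.
#{M_17 = 12} = 308 - 172 = 136.
P(M_17 = 12) = 136/131072 = 17/16384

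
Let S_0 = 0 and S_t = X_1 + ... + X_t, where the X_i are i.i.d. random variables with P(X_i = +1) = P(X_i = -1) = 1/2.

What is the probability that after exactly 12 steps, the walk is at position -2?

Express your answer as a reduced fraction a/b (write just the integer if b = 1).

Answer: 99/512

Derivation:
To reach position -2 after 12 steps: need 5 steps of +1 and 7 of -1.
Favorable paths: C(12,5) = 792
Total paths: 2^12 = 4096
P = 792/4096 = 99/512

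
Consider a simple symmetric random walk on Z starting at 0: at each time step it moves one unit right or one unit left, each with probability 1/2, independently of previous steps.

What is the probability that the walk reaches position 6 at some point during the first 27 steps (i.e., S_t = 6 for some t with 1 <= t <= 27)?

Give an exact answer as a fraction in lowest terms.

Answer: 16628809/67108864

Derivation:
Count via complement. Let g(t,s) = #length-t paths at position s with S_1..S_t all ≠ 6.
g(t,s) = g(t-1,s-1) + g(t-1,s+1) for s ≠ 6; g(t,6) = 0.
t=0: g(0,0)=1
t=1: g(1,-1)=1 g(1,1)=1
t=2: g(2,-2)=1 g(2,0)=2 g(2,2)=1
t=3: g(3,-3)=1 g(3,-1)=3 g(3,1)=3 g(3,3)=1
t=4: g(4,-4)=1 g(4,-2)=4 g(4,0)=6 g(4,2)=4 g(4,4)=1
t=5: g(5,-5)=1 g(5,-3)=5 g(5,-1)=10 g(5,1)=10 g(5,3)=5 g(5,5)=1
t=6: g(6,-6)=1 g(6,-4)=6 g(6,-2)=15 g(6,0)=20 g(6,2)=15 g(6,4)=6
t=7: g(7,-7)=1 g(7,-5)=7 g(7,-3)=21 g(7,-1)=35 g(7,1)=35 g(7,3)=21 g(7,5)=6
t=8: g(8,-8)=1 g(8,-6)=8 g(8,-4)=28 g(8,-2)=56 g(8,0)=70 g(8,2)=56 g(8,4)=27
t=9: g(9,-9)=1 g(9,-7)=9 g(9,-5)=36 g(9,-3)=84 g(9,-1)=126 g(9,1)=126 g(9,3)=83 g(9,5)=27
t=10: g(10,-10)=1 g(10,-8)=10 g(10,-6)=45 g(10,-4)=120 g(10,-2)=210 g(10,0)=252 g(10,2)=209 g(10,4)=110
t=11: g(11,-11)=1 g(11,-9)=11 g(11,-7)=55 g(11,-5)=165 g(11,-3)=330 g(11,-1)=462 g(11,1)=461 g(11,3)=319 g(11,5)=110
t=12: g(12,-12)=1 g(12,-10)=12 g(12,-8)=66 g(12,-6)=220 g(12,-4)=495 g(12,-2)=792 g(12,0)=923 g(12,2)=780 g(12,4)=429
t=13: g(13,-13)=1 g(13,-11)=13 g(13,-9)=78 g(13,-7)=286 g(13,-5)=715 g(13,-3)=1287 g(13,-1)=1715 g(13,1)=1703 g(13,3)=1209 g(13,5)=429
t=14: g(14,-14)=1 g(14,-12)=14 g(14,-10)=91 g(14,-8)=364 g(14,-6)=1001 g(14,-4)=2002 g(14,-2)=3002 g(14,0)=3418 g(14,2)=2912 g(14,4)=1638
t=15: g(15,-15)=1 g(15,-13)=15 g(15,-11)=105 g(15,-9)=455 g(15,-7)=1365 g(15,-5)=3003 g(15,-3)=5004 g(15,-1)=6420 g(15,1)=6330 g(15,3)=4550 g(15,5)=1638
t=16: g(16,-16)=1 g(16,-14)=16 g(16,-12)=120 g(16,-10)=560 g(16,-8)=1820 g(16,-6)=4368 g(16,-4)=8007 g(16,-2)=11424 g(16,0)=12750 g(16,2)=10880 g(16,4)=6188
t=17: g(17,-17)=1 g(17,-15)=17 g(17,-13)=136 g(17,-11)=680 g(17,-9)=2380 g(17,-7)=6188 g(17,-5)=12375 g(17,-3)=19431 g(17,-1)=24174 g(17,1)=23630 g(17,3)=17068 g(17,5)=6188
t=18: g(18,-18)=1 g(18,-16)=18 g(18,-14)=153 g(18,-12)=816 g(18,-10)=3060 g(18,-8)=8568 g(18,-6)=18563 g(18,-4)=31806 g(18,-2)=43605 g(18,0)=47804 g(18,2)=40698 g(18,4)=23256
t=19: g(19,-19)=1 g(19,-17)=19 g(19,-15)=171 g(19,-13)=969 g(19,-11)=3876 g(19,-9)=11628 g(19,-7)=27131 g(19,-5)=50369 g(19,-3)=75411 g(19,-1)=91409 g(19,1)=88502 g(19,3)=63954 g(19,5)=23256
t=20: g(20,-20)=1 g(20,-18)=20 g(20,-16)=190 g(20,-14)=1140 g(20,-12)=4845 g(20,-10)=15504 g(20,-8)=38759 g(20,-6)=77500 g(20,-4)=125780 g(20,-2)=166820 g(20,0)=179911 g(20,2)=152456 g(20,4)=87210
t=21: g(21,-21)=1 g(21,-19)=21 g(21,-17)=210 g(21,-15)=1330 g(21,-13)=5985 g(21,-11)=20349 g(21,-9)=54263 g(21,-7)=116259 g(21,-5)=203280 g(21,-3)=292600 g(21,-1)=346731 g(21,1)=332367 g(21,3)=239666 g(21,5)=87210
t=22: g(22,-22)=1 g(22,-20)=22 g(22,-18)=231 g(22,-16)=1540 g(22,-14)=7315 g(22,-12)=26334 g(22,-10)=74612 g(22,-8)=170522 g(22,-6)=319539 g(22,-4)=495880 g(22,-2)=639331 g(22,0)=679098 g(22,2)=572033 g(22,4)=326876
t=23: g(23,-23)=1 g(23,-21)=23 g(23,-19)=253 g(23,-17)=1771 g(23,-15)=8855 g(23,-13)=33649 g(23,-11)=100946 g(23,-9)=245134 g(23,-7)=490061 g(23,-5)=815419 g(23,-3)=1135211 g(23,-1)=1318429 g(23,1)=1251131 g(23,3)=898909 g(23,5)=326876
t=24: g(24,-24)=1 g(24,-22)=24 g(24,-20)=276 g(24,-18)=2024 g(24,-16)=10626 g(24,-14)=42504 g(24,-12)=134595 g(24,-10)=346080 g(24,-8)=735195 g(24,-6)=1305480 g(24,-4)=1950630 g(24,-2)=2453640 g(24,0)=2569560 g(24,2)=2150040 g(24,4)=1225785
t=25: g(25,-25)=1 g(25,-23)=25 g(25,-21)=300 g(25,-19)=2300 g(25,-17)=12650 g(25,-15)=53130 g(25,-13)=177099 g(25,-11)=480675 g(25,-9)=1081275 g(25,-7)=2040675 g(25,-5)=3256110 g(25,-3)=4404270 g(25,-1)=5023200 g(25,1)=4719600 g(25,3)=3375825 g(25,5)=1225785
t=26: g(26,-26)=1 g(26,-24)=26 g(26,-22)=325 g(26,-20)=2600 g(26,-18)=14950 g(26,-16)=65780 g(26,-14)=230229 g(26,-12)=657774 g(26,-10)=1561950 g(26,-8)=3121950 g(26,-6)=5296785 g(26,-4)=7660380 g(26,-2)=9427470 g(26,0)=9742800 g(26,2)=8095425 g(26,4)=4601610
t=27: g(27,-27)=1 g(27,-25)=27 g(27,-23)=351 g(27,-21)=2925 g(27,-19)=17550 g(27,-17)=80730 g(27,-15)=296009 g(27,-13)=888003 g(27,-11)=2219724 g(27,-9)=4683900 g(27,-7)=8418735 g(27,-5)=12957165 g(27,-3)=17087850 g(27,-1)=19170270 g(27,1)=17838225 g(27,3)=12697035 g(27,5)=4601610
Paths never hitting 6: Σ_s g(27,s) = 100960110
Paths hitting 6: 2^27 - 100960110 = 33257618
P = 33257618/134217728 = 16628809/67108864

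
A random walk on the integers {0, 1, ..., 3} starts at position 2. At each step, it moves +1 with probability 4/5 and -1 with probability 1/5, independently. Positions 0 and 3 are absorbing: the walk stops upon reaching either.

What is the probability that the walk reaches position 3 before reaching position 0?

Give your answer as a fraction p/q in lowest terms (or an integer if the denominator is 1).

Biased walk: p = 4/5, q = 1/5, r = q/p = 1/4
Gambler's ruin: P(hit 3 before 0 | start at 2) = (1 - r^a)/(1 - r^N)
r^2 = 1/16; r^3 = 1/64
P = (1 - 1/16) / (1 - 1/64) = 15/16 / 63/64 = 20/21

Answer: 20/21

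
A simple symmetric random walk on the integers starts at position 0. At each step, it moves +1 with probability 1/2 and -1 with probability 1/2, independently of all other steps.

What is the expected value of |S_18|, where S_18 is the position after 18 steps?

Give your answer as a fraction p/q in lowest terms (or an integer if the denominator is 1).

S_18 takes values m ≡ 0 (mod 2) with |m| ≤ 18; P(S_18=m) = C(18,(18+m)/2)/2^18.
Total paths: 2^18 = 262144
Distribution: P(S=-18)=1/262144, P(S=-16)=18/262144, P(S=-14)=153/262144, P(S=-12)=816/262144, P(S=-10)=3060/262144, P(S=-8)=8568/262144, P(S=-6)=18564/262144, P(S=-4)=31824/262144, P(S=-2)=43758/262144, P(S=0)=48620/262144, P(S=2)=43758/262144, P(S=4)=31824/262144, P(S=6)=18564/262144, P(S=8)=8568/262144, P(S=10)=3060/262144, P(S=12)=816/262144, P(S=14)=153/262144, P(S=16)=18/262144, P(S=18)=1/262144
E[|S_18|] = Σ_m |m|·P(S_18=m) = 875160/262144 = 109395/32768

Answer: 109395/32768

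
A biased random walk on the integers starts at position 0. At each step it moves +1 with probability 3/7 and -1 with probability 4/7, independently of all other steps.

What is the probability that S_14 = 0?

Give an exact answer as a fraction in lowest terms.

To be at 0 after 14 steps: need exactly 7 steps of +1 and 7 of -1.
Number of such sequences: C(14,7) = 3432
Each has probability (3/7)^7 · (4/7)^7 = 35831808/678223072849
P = 3432 · 35831808/678223072849 = 122974765056/678223072849

Answer: 122974765056/678223072849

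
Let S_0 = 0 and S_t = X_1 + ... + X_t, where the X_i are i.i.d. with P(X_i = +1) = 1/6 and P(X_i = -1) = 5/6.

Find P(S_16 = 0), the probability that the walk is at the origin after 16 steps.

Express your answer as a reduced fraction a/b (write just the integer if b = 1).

Answer: 279296875/156728328192

Derivation:
To be at 0 after 16 steps: need exactly 8 steps of +1 and 8 of -1.
Number of such sequences: C(16,8) = 12870
Each has probability (1/6)^8 · (5/6)^8 = 390625/2821109907456
P = 12870 · 390625/2821109907456 = 279296875/156728328192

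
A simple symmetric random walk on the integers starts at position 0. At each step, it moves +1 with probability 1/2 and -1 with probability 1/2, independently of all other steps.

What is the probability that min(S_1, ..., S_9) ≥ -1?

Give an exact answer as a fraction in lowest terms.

Answer: 63/128

Derivation:
Let f(t,s) = #length-t paths at position s with S_1..S_t all ≥ -1.
f(t,s) = f(t-1,s-1) + f(t-1,s+1) for s ≥ -1; f(t,s) = 0 for s < -1.
t=0: f(0,0)=1
t=1: f(1,-1)=1 f(1,1)=1
t=2: f(2,0)=2 f(2,2)=1
t=3: f(3,-1)=2 f(3,1)=3 f(3,3)=1
t=4: f(4,0)=5 f(4,2)=4 f(4,4)=1
t=5: f(5,-1)=5 f(5,1)=9 f(5,3)=5 f(5,5)=1
t=6: f(6,0)=14 f(6,2)=14 f(6,4)=6 f(6,6)=1
t=7: f(7,-1)=14 f(7,1)=28 f(7,3)=20 f(7,5)=7 f(7,7)=1
t=8: f(8,0)=42 f(8,2)=48 f(8,4)=27 f(8,6)=8 f(8,8)=1
t=9: f(9,-1)=42 f(9,1)=90 f(9,3)=75 f(9,5)=35 f(9,7)=9 f(9,9)=1
Σ_s f(9,s) = 252
P = 252/512 = 63/128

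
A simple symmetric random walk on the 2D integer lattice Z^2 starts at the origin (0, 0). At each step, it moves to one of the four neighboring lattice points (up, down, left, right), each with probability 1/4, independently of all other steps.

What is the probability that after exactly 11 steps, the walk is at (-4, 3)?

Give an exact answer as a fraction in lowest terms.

Answer: 12705/2097152

Derivation:
Let h be the number of horizontal steps (so 11-h are vertical). To end at (-4,3) need (h-4)/2 right-steps and ((11-h)+3)/2 up-steps.
Sum over h with 4 ≤ h ≤ 8, h ≡ 0 (mod 2), 11-h ≡ 1 (mod 2):
h=4: C(11,4)·C(4,0)·C(7,5) = 330·1·21 = 6930
h=6: C(11,6)·C(6,1)·C(5,4) = 462·6·5 = 13860
h=8: C(11,8)·C(8,2)·C(3,3) = 165·28·1 = 4620
Total favorable: 25410
Total paths: 4^11 = 4194304
P = 25410/4194304 = 12705/2097152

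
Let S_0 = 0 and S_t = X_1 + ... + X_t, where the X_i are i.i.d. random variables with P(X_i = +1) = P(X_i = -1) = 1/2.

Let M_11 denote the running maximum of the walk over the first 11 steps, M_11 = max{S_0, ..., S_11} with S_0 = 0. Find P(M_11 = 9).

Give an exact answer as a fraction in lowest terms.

Answer: 11/2048

Derivation:
Let M_11 = max(S_0,...,S_11). Use the reflection principle: for j ≥ 1, #{paths with M_11 ≥ j} = #{S_11 ≥ j} + #{S_11 ≥ j+1}.
By reflection, #{M_11 ≥ 9} = #{S_11 ≥ 9} + #{S_11 ≥ 10} = 12 + 1 = 13.
#{M_11 ≥ 10} = #{S_11 ≥ 10} + #{S_11 ≥ 11} = 1 + 1 = 2.
#{M_11 = 9} = 13 - 2 = 11.
P(M_11 = 9) = 11/2048 = 11/2048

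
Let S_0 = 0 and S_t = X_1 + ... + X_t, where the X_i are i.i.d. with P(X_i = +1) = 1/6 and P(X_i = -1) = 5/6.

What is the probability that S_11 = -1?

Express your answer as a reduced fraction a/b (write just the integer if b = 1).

To reach position -1 after 11 steps: need 5 steps of +1 and 6 steps of -1.
Number of such sequences: C(11,5) = 462
Each has probability (1/6)^5 · (5/6)^6 = 15625/362797056
P = 462 · 15625/362797056 = 1203125/60466176

Answer: 1203125/60466176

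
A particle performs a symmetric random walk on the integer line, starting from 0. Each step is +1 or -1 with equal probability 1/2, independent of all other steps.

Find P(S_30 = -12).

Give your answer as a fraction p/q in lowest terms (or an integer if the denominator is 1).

Answer: 7153575/536870912

Derivation:
To reach position -12 after 30 steps: need 9 steps of +1 and 21 of -1.
Favorable paths: C(30,9) = 14307150
Total paths: 2^30 = 1073741824
P = 14307150/1073741824 = 7153575/536870912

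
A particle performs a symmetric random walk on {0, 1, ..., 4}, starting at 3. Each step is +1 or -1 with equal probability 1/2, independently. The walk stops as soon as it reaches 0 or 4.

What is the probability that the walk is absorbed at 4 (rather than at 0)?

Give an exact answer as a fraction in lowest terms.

Symmetric walk (p = 1/2): the harmonic-function argument gives P(hit 4 before 0 | start at 3) = a/N.
P = 3/4 = 3/4

Answer: 3/4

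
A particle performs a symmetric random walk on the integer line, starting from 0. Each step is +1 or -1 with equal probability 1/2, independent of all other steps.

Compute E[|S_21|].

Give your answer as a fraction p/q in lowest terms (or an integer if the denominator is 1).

S_21 takes values m ≡ 1 (mod 2) with |m| ≤ 21; P(S_21=m) = C(21,(21+m)/2)/2^21.
Total paths: 2^21 = 2097152
Distribution: P(S=-21)=1/2097152, P(S=-19)=21/2097152, P(S=-17)=210/2097152, P(S=-15)=1330/2097152, P(S=-13)=5985/2097152, P(S=-11)=20349/2097152, P(S=-9)=54264/2097152, P(S=-7)=116280/2097152, P(S=-5)=203490/2097152, P(S=-3)=293930/2097152, P(S=-1)=352716/2097152, P(S=1)=352716/2097152, P(S=3)=293930/2097152, P(S=5)=203490/2097152, P(S=7)=116280/2097152, P(S=9)=54264/2097152, P(S=11)=20349/2097152, P(S=13)=5985/2097152, P(S=15)=1330/2097152, P(S=17)=210/2097152, P(S=19)=21/2097152, P(S=21)=1/2097152
E[|S_21|] = Σ_m |m|·P(S_21=m) = 7759752/2097152 = 969969/262144

Answer: 969969/262144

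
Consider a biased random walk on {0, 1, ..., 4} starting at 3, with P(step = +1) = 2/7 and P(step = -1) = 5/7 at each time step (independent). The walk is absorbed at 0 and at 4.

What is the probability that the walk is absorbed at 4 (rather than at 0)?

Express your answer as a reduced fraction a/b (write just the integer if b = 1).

Biased walk: p = 2/7, q = 5/7, r = q/p = 5/2
Gambler's ruin: P(hit 4 before 0 | start at 3) = (1 - r^a)/(1 - r^N)
r^3 = 125/8; r^4 = 625/16
P = (1 - 125/8) / (1 - 625/16) = -117/8 / -609/16 = 78/203

Answer: 78/203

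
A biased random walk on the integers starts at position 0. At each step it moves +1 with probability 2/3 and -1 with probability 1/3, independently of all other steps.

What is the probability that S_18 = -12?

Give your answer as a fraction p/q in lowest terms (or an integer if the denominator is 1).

To reach position -12 after 18 steps: need 3 steps of +1 and 15 steps of -1.
Number of such sequences: C(18,3) = 816
Each has probability (2/3)^3 · (1/3)^15 = 8/387420489
P = 816 · 8/387420489 = 2176/129140163

Answer: 2176/129140163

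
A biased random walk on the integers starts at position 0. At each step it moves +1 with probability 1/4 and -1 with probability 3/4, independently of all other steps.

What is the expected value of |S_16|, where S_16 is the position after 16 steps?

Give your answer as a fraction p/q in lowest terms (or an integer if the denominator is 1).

Answer: 1078810739/134217728

Derivation:
S_16 takes values m ≡ 0 (mod 2) with |m| ≤ 16; P(S_16=m) = C(16,(16+m)/2) · (1/4)^((16+m)/2) · (3/4)^((16-m)/2).
Distribution: P(S=-16)=43046721/4294967296, P(S=-14)=14348907/268435456, P(S=-12)=71744535/536870912, P(S=-10)=55801305/268435456, P(S=-8)=241805655/1073741824, P(S=-6)=48361131/268435456, P(S=-4)=59108049/536870912, P(S=-2)=14073345/268435456, P(S=0)=42220035/2147483648, P(S=2)=1563705/268435456, P(S=4)=729729/536870912, P(S=6)=66339/268435456, P(S=8)=36855/1073741824, P(S=10)=945/268435456, P(S=12)=135/536870912, P(S=14)=3/268435456, P(S=16)=1/4294967296
E[|S_16|] = Σ_m |m|·P(S_16=m) = 1078810739/134217728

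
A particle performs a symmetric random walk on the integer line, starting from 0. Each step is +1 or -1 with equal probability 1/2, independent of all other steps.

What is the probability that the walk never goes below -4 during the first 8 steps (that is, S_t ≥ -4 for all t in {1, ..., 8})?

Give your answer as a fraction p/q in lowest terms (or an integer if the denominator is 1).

Answer: 119/128

Derivation:
Let f(t,s) = #length-t paths at position s with S_1..S_t all ≥ -4.
f(t,s) = f(t-1,s-1) + f(t-1,s+1) for s ≥ -4; f(t,s) = 0 for s < -4.
t=0: f(0,0)=1
t=1: f(1,-1)=1 f(1,1)=1
t=2: f(2,-2)=1 f(2,0)=2 f(2,2)=1
t=3: f(3,-3)=1 f(3,-1)=3 f(3,1)=3 f(3,3)=1
t=4: f(4,-4)=1 f(4,-2)=4 f(4,0)=6 f(4,2)=4 f(4,4)=1
t=5: f(5,-3)=5 f(5,-1)=10 f(5,1)=10 f(5,3)=5 f(5,5)=1
t=6: f(6,-4)=5 f(6,-2)=15 f(6,0)=20 f(6,2)=15 f(6,4)=6 f(6,6)=1
t=7: f(7,-3)=20 f(7,-1)=35 f(7,1)=35 f(7,3)=21 f(7,5)=7 f(7,7)=1
t=8: f(8,-4)=20 f(8,-2)=55 f(8,0)=70 f(8,2)=56 f(8,4)=28 f(8,6)=8 f(8,8)=1
Σ_s f(8,s) = 238
P = 238/256 = 119/128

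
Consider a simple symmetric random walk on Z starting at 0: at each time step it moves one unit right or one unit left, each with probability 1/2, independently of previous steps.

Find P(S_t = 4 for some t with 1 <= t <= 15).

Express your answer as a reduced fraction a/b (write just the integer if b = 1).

Answer: 309/1024

Derivation:
Count via complement. Let g(t,s) = #length-t paths at position s with S_1..S_t all ≠ 4.
g(t,s) = g(t-1,s-1) + g(t-1,s+1) for s ≠ 4; g(t,4) = 0.
t=0: g(0,0)=1
t=1: g(1,-1)=1 g(1,1)=1
t=2: g(2,-2)=1 g(2,0)=2 g(2,2)=1
t=3: g(3,-3)=1 g(3,-1)=3 g(3,1)=3 g(3,3)=1
t=4: g(4,-4)=1 g(4,-2)=4 g(4,0)=6 g(4,2)=4
t=5: g(5,-5)=1 g(5,-3)=5 g(5,-1)=10 g(5,1)=10 g(5,3)=4
t=6: g(6,-6)=1 g(6,-4)=6 g(6,-2)=15 g(6,0)=20 g(6,2)=14
t=7: g(7,-7)=1 g(7,-5)=7 g(7,-3)=21 g(7,-1)=35 g(7,1)=34 g(7,3)=14
t=8: g(8,-8)=1 g(8,-6)=8 g(8,-4)=28 g(8,-2)=56 g(8,0)=69 g(8,2)=48
t=9: g(9,-9)=1 g(9,-7)=9 g(9,-5)=36 g(9,-3)=84 g(9,-1)=125 g(9,1)=117 g(9,3)=48
t=10: g(10,-10)=1 g(10,-8)=10 g(10,-6)=45 g(10,-4)=120 g(10,-2)=209 g(10,0)=242 g(10,2)=165
t=11: g(11,-11)=1 g(11,-9)=11 g(11,-7)=55 g(11,-5)=165 g(11,-3)=329 g(11,-1)=451 g(11,1)=407 g(11,3)=165
t=12: g(12,-12)=1 g(12,-10)=12 g(12,-8)=66 g(12,-6)=220 g(12,-4)=494 g(12,-2)=780 g(12,0)=858 g(12,2)=572
t=13: g(13,-13)=1 g(13,-11)=13 g(13,-9)=78 g(13,-7)=286 g(13,-5)=714 g(13,-3)=1274 g(13,-1)=1638 g(13,1)=1430 g(13,3)=572
t=14: g(14,-14)=1 g(14,-12)=14 g(14,-10)=91 g(14,-8)=364 g(14,-6)=1000 g(14,-4)=1988 g(14,-2)=2912 g(14,0)=3068 g(14,2)=2002
t=15: g(15,-15)=1 g(15,-13)=15 g(15,-11)=105 g(15,-9)=455 g(15,-7)=1364 g(15,-5)=2988 g(15,-3)=4900 g(15,-1)=5980 g(15,1)=5070 g(15,3)=2002
Paths never hitting 4: Σ_s g(15,s) = 22880
Paths hitting 4: 2^15 - 22880 = 9888
P = 9888/32768 = 309/1024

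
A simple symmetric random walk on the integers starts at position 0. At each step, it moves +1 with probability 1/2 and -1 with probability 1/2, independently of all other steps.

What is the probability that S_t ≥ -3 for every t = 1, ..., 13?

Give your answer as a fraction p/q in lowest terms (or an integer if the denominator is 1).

Answer: 3003/4096

Derivation:
Let f(t,s) = #length-t paths at position s with S_1..S_t all ≥ -3.
f(t,s) = f(t-1,s-1) + f(t-1,s+1) for s ≥ -3; f(t,s) = 0 for s < -3.
t=0: f(0,0)=1
t=1: f(1,-1)=1 f(1,1)=1
t=2: f(2,-2)=1 f(2,0)=2 f(2,2)=1
t=3: f(3,-3)=1 f(3,-1)=3 f(3,1)=3 f(3,3)=1
t=4: f(4,-2)=4 f(4,0)=6 f(4,2)=4 f(4,4)=1
t=5: f(5,-3)=4 f(5,-1)=10 f(5,1)=10 f(5,3)=5 f(5,5)=1
t=6: f(6,-2)=14 f(6,0)=20 f(6,2)=15 f(6,4)=6 f(6,6)=1
t=7: f(7,-3)=14 f(7,-1)=34 f(7,1)=35 f(7,3)=21 f(7,5)=7 f(7,7)=1
t=8: f(8,-2)=48 f(8,0)=69 f(8,2)=56 f(8,4)=28 f(8,6)=8 f(8,8)=1
t=9: f(9,-3)=48 f(9,-1)=117 f(9,1)=125 f(9,3)=84 f(9,5)=36 f(9,7)=9 f(9,9)=1
t=10: f(10,-2)=165 f(10,0)=242 f(10,2)=209 f(10,4)=120 f(10,6)=45 f(10,8)=10 f(10,10)=1
t=11: f(11,-3)=165 f(11,-1)=407 f(11,1)=451 f(11,3)=329 f(11,5)=165 f(11,7)=55 f(11,9)=11 f(11,11)=1
t=12: f(12,-2)=572 f(12,0)=858 f(12,2)=780 f(12,4)=494 f(12,6)=220 f(12,8)=66 f(12,10)=12 f(12,12)=1
t=13: f(13,-3)=572 f(13,-1)=1430 f(13,1)=1638 f(13,3)=1274 f(13,5)=714 f(13,7)=286 f(13,9)=78 f(13,11)=13 f(13,13)=1
Σ_s f(13,s) = 6006
P = 6006/8192 = 3003/4096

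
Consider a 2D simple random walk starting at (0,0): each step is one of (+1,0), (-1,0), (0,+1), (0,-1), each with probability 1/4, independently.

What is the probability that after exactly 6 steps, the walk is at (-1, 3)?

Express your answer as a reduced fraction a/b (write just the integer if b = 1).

Answer: 45/2048

Derivation:
Let h be the number of horizontal steps (so 6-h are vertical). To end at (-1,3) need (h-1)/2 right-steps and ((6-h)+3)/2 up-steps.
Sum over h with 1 ≤ h ≤ 3, h ≡ 1 (mod 2), 6-h ≡ 1 (mod 2):
h=1: C(6,1)·C(1,0)·C(5,4) = 6·1·5 = 30
h=3: C(6,3)·C(3,1)·C(3,3) = 20·3·1 = 60
Total favorable: 90
Total paths: 4^6 = 4096
P = 90/4096 = 45/2048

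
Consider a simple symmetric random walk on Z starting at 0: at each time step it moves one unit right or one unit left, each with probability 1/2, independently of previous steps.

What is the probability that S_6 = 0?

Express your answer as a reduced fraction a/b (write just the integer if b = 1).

Answer: 5/16

Derivation:
To return to 0 after 6 steps: need exactly 3 steps of +1 and 3 of -1.
Favorable paths: C(6,3) = 20
Total paths: 2^6 = 64
P = 20/64 = 5/16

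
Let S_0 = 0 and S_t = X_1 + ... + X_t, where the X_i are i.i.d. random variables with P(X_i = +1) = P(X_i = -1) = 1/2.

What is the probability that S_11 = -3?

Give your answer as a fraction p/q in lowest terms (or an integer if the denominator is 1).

Answer: 165/1024

Derivation:
To reach position -3 after 11 steps: need 4 steps of +1 and 7 of -1.
Favorable paths: C(11,4) = 330
Total paths: 2^11 = 2048
P = 330/2048 = 165/1024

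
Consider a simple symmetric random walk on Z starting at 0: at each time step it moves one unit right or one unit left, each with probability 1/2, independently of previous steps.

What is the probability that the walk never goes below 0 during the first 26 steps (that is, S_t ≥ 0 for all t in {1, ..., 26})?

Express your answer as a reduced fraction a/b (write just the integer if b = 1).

Answer: 1300075/8388608

Derivation:
Let f(t,s) = #length-t paths at position s with S_1..S_t all ≥ 0.
f(t,s) = f(t-1,s-1) + f(t-1,s+1) for s ≥ 0; f(t,s) = 0 for s < 0.
t=0: f(0,0)=1
t=1: f(1,1)=1
t=2: f(2,0)=1 f(2,2)=1
t=3: f(3,1)=2 f(3,3)=1
t=4: f(4,0)=2 f(4,2)=3 f(4,4)=1
t=5: f(5,1)=5 f(5,3)=4 f(5,5)=1
t=6: f(6,0)=5 f(6,2)=9 f(6,4)=5 f(6,6)=1
t=7: f(7,1)=14 f(7,3)=14 f(7,5)=6 f(7,7)=1
t=8: f(8,0)=14 f(8,2)=28 f(8,4)=20 f(8,6)=7 f(8,8)=1
t=9: f(9,1)=42 f(9,3)=48 f(9,5)=27 f(9,7)=8 f(9,9)=1
t=10: f(10,0)=42 f(10,2)=90 f(10,4)=75 f(10,6)=35 f(10,8)=9 f(10,10)=1
t=11: f(11,1)=132 f(11,3)=165 f(11,5)=110 f(11,7)=44 f(11,9)=10 f(11,11)=1
t=12: f(12,0)=132 f(12,2)=297 f(12,4)=275 f(12,6)=154 f(12,8)=54 f(12,10)=11 f(12,12)=1
t=13: f(13,1)=429 f(13,3)=572 f(13,5)=429 f(13,7)=208 f(13,9)=65 f(13,11)=12 f(13,13)=1
t=14: f(14,0)=429 f(14,2)=1001 f(14,4)=1001 f(14,6)=637 f(14,8)=273 f(14,10)=77 f(14,12)=13 f(14,14)=1
t=15: f(15,1)=1430 f(15,3)=2002 f(15,5)=1638 f(15,7)=910 f(15,9)=350 f(15,11)=90 f(15,13)=14 f(15,15)=1
t=16: f(16,0)=1430 f(16,2)=3432 f(16,4)=3640 f(16,6)=2548 f(16,8)=1260 f(16,10)=440 f(16,12)=104 f(16,14)=15 f(16,16)=1
t=17: f(17,1)=4862 f(17,3)=7072 f(17,5)=6188 f(17,7)=3808 f(17,9)=1700 f(17,11)=544 f(17,13)=119 f(17,15)=16 f(17,17)=1
t=18: f(18,0)=4862 f(18,2)=11934 f(18,4)=13260 f(18,6)=9996 f(18,8)=5508 f(18,10)=2244 f(18,12)=663 f(18,14)=135 f(18,16)=17 f(18,18)=1
t=19: f(19,1)=16796 f(19,3)=25194 f(19,5)=23256 f(19,7)=15504 f(19,9)=7752 f(19,11)=2907 f(19,13)=798 f(19,15)=152 f(19,17)=18 f(19,19)=1
t=20: f(20,0)=16796 f(20,2)=41990 f(20,4)=48450 f(20,6)=38760 f(20,8)=23256 f(20,10)=10659 f(20,12)=3705 f(20,14)=950 f(20,16)=170 f(20,18)=19 f(20,20)=1
t=21: f(21,1)=58786 f(21,3)=90440 f(21,5)=87210 f(21,7)=62016 f(21,9)=33915 f(21,11)=14364 f(21,13)=4655 f(21,15)=1120 f(21,17)=189 f(21,19)=20 f(21,21)=1
t=22: f(22,0)=58786 f(22,2)=149226 f(22,4)=177650 f(22,6)=149226 f(22,8)=95931 f(22,10)=48279 f(22,12)=19019 f(22,14)=5775 f(22,16)=1309 f(22,18)=209 f(22,20)=21 f(22,22)=1
t=23: f(23,1)=208012 f(23,3)=326876 f(23,5)=326876 f(23,7)=245157 f(23,9)=144210 f(23,11)=67298 f(23,13)=24794 f(23,15)=7084 f(23,17)=1518 f(23,19)=230 f(23,21)=22 f(23,23)=1
t=24: f(24,0)=208012 f(24,2)=534888 f(24,4)=653752 f(24,6)=572033 f(24,8)=389367 f(24,10)=211508 f(24,12)=92092 f(24,14)=31878 f(24,16)=8602 f(24,18)=1748 f(24,20)=252 f(24,22)=23 f(24,24)=1
t=25: f(25,1)=742900 f(25,3)=1188640 f(25,5)=1225785 f(25,7)=961400 f(25,9)=600875 f(25,11)=303600 f(25,13)=123970 f(25,15)=40480 f(25,17)=10350 f(25,19)=2000 f(25,21)=275 f(25,23)=24 f(25,25)=1
t=26: f(26,0)=742900 f(26,2)=1931540 f(26,4)=2414425 f(26,6)=2187185 f(26,8)=1562275 f(26,10)=904475 f(26,12)=427570 f(26,14)=164450 f(26,16)=50830 f(26,18)=12350 f(26,20)=2275 f(26,22)=299 f(26,24)=25 f(26,26)=1
Σ_s f(26,s) = 10400600
P = 10400600/67108864 = 1300075/8388608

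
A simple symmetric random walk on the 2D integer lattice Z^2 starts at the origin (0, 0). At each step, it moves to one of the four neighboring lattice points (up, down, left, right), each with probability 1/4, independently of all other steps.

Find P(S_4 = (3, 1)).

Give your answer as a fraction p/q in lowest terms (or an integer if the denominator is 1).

Let h be the number of horizontal steps (so 4-h are vertical). To end at (3,1) need (h+3)/2 right-steps and ((4-h)+1)/2 up-steps.
Sum over h with 3 ≤ h ≤ 3, h ≡ 1 (mod 2), 4-h ≡ 1 (mod 2):
h=3: C(4,3)·C(3,3)·C(1,1) = 4·1·1 = 4
Total favorable: 4
Total paths: 4^4 = 256
P = 4/256 = 1/64

Answer: 1/64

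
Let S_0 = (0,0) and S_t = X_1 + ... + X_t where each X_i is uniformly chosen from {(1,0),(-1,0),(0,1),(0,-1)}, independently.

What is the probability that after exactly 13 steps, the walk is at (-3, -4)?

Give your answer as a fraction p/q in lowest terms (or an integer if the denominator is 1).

Answer: 61347/8388608

Derivation:
Let h be the number of horizontal steps (so 13-h are vertical). To end at (-3,-4) need (h-3)/2 right-steps and ((13-h)-4)/2 up-steps.
Sum over h with 3 ≤ h ≤ 9, h ≡ 1 (mod 2), 13-h ≡ 0 (mod 2):
h=3: C(13,3)·C(3,0)·C(10,3) = 286·1·120 = 34320
h=5: C(13,5)·C(5,1)·C(8,2) = 1287·5·28 = 180180
h=7: C(13,7)·C(7,2)·C(6,1) = 1716·21·6 = 216216
h=9: C(13,9)·C(9,3)·C(4,0) = 715·84·1 = 60060
Total favorable: 490776
Total paths: 4^13 = 67108864
P = 490776/67108864 = 61347/8388608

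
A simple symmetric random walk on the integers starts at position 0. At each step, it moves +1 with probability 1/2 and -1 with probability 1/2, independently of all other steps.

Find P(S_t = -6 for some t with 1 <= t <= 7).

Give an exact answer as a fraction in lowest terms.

Answer: 1/64

Derivation:
Count via complement. Let g(t,s) = #length-t paths at position s with S_1..S_t all ≠ -6.
g(t,s) = g(t-1,s-1) + g(t-1,s+1) for s ≠ -6; g(t,-6) = 0.
t=0: g(0,0)=1
t=1: g(1,-1)=1 g(1,1)=1
t=2: g(2,-2)=1 g(2,0)=2 g(2,2)=1
t=3: g(3,-3)=1 g(3,-1)=3 g(3,1)=3 g(3,3)=1
t=4: g(4,-4)=1 g(4,-2)=4 g(4,0)=6 g(4,2)=4 g(4,4)=1
t=5: g(5,-5)=1 g(5,-3)=5 g(5,-1)=10 g(5,1)=10 g(5,3)=5 g(5,5)=1
t=6: g(6,-4)=6 g(6,-2)=15 g(6,0)=20 g(6,2)=15 g(6,4)=6 g(6,6)=1
t=7: g(7,-5)=6 g(7,-3)=21 g(7,-1)=35 g(7,1)=35 g(7,3)=21 g(7,5)=7 g(7,7)=1
Paths never hitting -6: Σ_s g(7,s) = 126
Paths hitting -6: 2^7 - 126 = 2
P = 2/128 = 1/64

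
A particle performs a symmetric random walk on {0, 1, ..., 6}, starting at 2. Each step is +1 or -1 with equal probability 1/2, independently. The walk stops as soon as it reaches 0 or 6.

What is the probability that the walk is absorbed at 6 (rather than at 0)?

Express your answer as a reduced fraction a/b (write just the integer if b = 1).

Answer: 1/3

Derivation:
Symmetric walk (p = 1/2): the harmonic-function argument gives P(hit 6 before 0 | start at 2) = a/N.
P = 2/6 = 1/3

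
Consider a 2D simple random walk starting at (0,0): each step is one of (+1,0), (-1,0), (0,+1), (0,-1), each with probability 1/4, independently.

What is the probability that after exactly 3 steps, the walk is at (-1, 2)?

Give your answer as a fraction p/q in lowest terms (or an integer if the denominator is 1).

Let h be the number of horizontal steps (so 3-h are vertical). To end at (-1,2) need (h-1)/2 right-steps and ((3-h)+2)/2 up-steps.
Sum over h with 1 ≤ h ≤ 1, h ≡ 1 (mod 2), 3-h ≡ 0 (mod 2):
h=1: C(3,1)·C(1,0)·C(2,2) = 3·1·1 = 3
Total favorable: 3
Total paths: 4^3 = 64
P = 3/64 = 3/64

Answer: 3/64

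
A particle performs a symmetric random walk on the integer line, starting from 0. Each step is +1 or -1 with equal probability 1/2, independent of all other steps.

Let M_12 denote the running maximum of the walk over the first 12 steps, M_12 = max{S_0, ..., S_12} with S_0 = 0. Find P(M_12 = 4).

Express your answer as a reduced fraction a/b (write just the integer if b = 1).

Let M_12 = max(S_0,...,S_12). Use the reflection principle: for j ≥ 1, #{paths with M_12 ≥ j} = #{S_12 ≥ j} + #{S_12 ≥ j+1}.
By reflection, #{M_12 ≥ 4} = #{S_12 ≥ 4} + #{S_12 ≥ 5} = 794 + 299 = 1093.
#{M_12 ≥ 5} = #{S_12 ≥ 5} + #{S_12 ≥ 6} = 299 + 299 = 598.
#{M_12 = 4} = 1093 - 598 = 495.
P(M_12 = 4) = 495/4096 = 495/4096

Answer: 495/4096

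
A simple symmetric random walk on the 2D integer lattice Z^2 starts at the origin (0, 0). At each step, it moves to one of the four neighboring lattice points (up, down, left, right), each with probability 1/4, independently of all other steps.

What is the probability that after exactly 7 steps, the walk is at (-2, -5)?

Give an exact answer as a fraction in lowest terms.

Let h be the number of horizontal steps (so 7-h are vertical). To end at (-2,-5) need (h-2)/2 right-steps and ((7-h)-5)/2 up-steps.
Sum over h with 2 ≤ h ≤ 2, h ≡ 0 (mod 2), 7-h ≡ 1 (mod 2):
h=2: C(7,2)·C(2,0)·C(5,0) = 21·1·1 = 21
Total favorable: 21
Total paths: 4^7 = 16384
P = 21/16384 = 21/16384

Answer: 21/16384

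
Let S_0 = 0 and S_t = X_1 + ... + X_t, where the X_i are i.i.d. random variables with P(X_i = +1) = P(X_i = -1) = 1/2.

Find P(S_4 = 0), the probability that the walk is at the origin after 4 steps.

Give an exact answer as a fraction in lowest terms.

Answer: 3/8

Derivation:
To return to 0 after 4 steps: need exactly 2 steps of +1 and 2 of -1.
Favorable paths: C(4,2) = 6
Total paths: 2^4 = 16
P = 6/16 = 3/8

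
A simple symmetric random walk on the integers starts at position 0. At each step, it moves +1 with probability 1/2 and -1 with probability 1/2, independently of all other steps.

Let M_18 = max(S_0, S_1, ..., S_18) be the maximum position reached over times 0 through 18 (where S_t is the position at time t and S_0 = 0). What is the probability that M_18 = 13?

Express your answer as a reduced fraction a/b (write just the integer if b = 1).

Answer: 153/262144

Derivation:
Let M_18 = max(S_0,...,S_18). Use the reflection principle: for j ≥ 1, #{paths with M_18 ≥ j} = #{S_18 ≥ j} + #{S_18 ≥ j+1}.
By reflection, #{M_18 ≥ 13} = #{S_18 ≥ 13} + #{S_18 ≥ 14} = 172 + 172 = 344.
#{M_18 ≥ 14} = #{S_18 ≥ 14} + #{S_18 ≥ 15} = 172 + 19 = 191.
#{M_18 = 13} = 344 - 191 = 153.
P(M_18 = 13) = 153/262144 = 153/262144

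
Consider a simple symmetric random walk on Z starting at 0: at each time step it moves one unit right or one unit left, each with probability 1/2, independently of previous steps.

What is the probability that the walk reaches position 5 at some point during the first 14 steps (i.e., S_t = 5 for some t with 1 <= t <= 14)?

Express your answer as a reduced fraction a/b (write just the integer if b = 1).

Answer: 1471/8192

Derivation:
Count via complement. Let g(t,s) = #length-t paths at position s with S_1..S_t all ≠ 5.
g(t,s) = g(t-1,s-1) + g(t-1,s+1) for s ≠ 5; g(t,5) = 0.
t=0: g(0,0)=1
t=1: g(1,-1)=1 g(1,1)=1
t=2: g(2,-2)=1 g(2,0)=2 g(2,2)=1
t=3: g(3,-3)=1 g(3,-1)=3 g(3,1)=3 g(3,3)=1
t=4: g(4,-4)=1 g(4,-2)=4 g(4,0)=6 g(4,2)=4 g(4,4)=1
t=5: g(5,-5)=1 g(5,-3)=5 g(5,-1)=10 g(5,1)=10 g(5,3)=5
t=6: g(6,-6)=1 g(6,-4)=6 g(6,-2)=15 g(6,0)=20 g(6,2)=15 g(6,4)=5
t=7: g(7,-7)=1 g(7,-5)=7 g(7,-3)=21 g(7,-1)=35 g(7,1)=35 g(7,3)=20
t=8: g(8,-8)=1 g(8,-6)=8 g(8,-4)=28 g(8,-2)=56 g(8,0)=70 g(8,2)=55 g(8,4)=20
t=9: g(9,-9)=1 g(9,-7)=9 g(9,-5)=36 g(9,-3)=84 g(9,-1)=126 g(9,1)=125 g(9,3)=75
t=10: g(10,-10)=1 g(10,-8)=10 g(10,-6)=45 g(10,-4)=120 g(10,-2)=210 g(10,0)=251 g(10,2)=200 g(10,4)=75
t=11: g(11,-11)=1 g(11,-9)=11 g(11,-7)=55 g(11,-5)=165 g(11,-3)=330 g(11,-1)=461 g(11,1)=451 g(11,3)=275
t=12: g(12,-12)=1 g(12,-10)=12 g(12,-8)=66 g(12,-6)=220 g(12,-4)=495 g(12,-2)=791 g(12,0)=912 g(12,2)=726 g(12,4)=275
t=13: g(13,-13)=1 g(13,-11)=13 g(13,-9)=78 g(13,-7)=286 g(13,-5)=715 g(13,-3)=1286 g(13,-1)=1703 g(13,1)=1638 g(13,3)=1001
t=14: g(14,-14)=1 g(14,-12)=14 g(14,-10)=91 g(14,-8)=364 g(14,-6)=1001 g(14,-4)=2001 g(14,-2)=2989 g(14,0)=3341 g(14,2)=2639 g(14,4)=1001
Paths never hitting 5: Σ_s g(14,s) = 13442
Paths hitting 5: 2^14 - 13442 = 2942
P = 2942/16384 = 1471/8192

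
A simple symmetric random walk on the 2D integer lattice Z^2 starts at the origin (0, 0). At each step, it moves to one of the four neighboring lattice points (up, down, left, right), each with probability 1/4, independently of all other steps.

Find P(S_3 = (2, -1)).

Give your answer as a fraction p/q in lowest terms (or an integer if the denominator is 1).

Answer: 3/64

Derivation:
Let h be the number of horizontal steps (so 3-h are vertical). To end at (2,-1) need (h+2)/2 right-steps and ((3-h)-1)/2 up-steps.
Sum over h with 2 ≤ h ≤ 2, h ≡ 0 (mod 2), 3-h ≡ 1 (mod 2):
h=2: C(3,2)·C(2,2)·C(1,0) = 3·1·1 = 3
Total favorable: 3
Total paths: 4^3 = 64
P = 3/64 = 3/64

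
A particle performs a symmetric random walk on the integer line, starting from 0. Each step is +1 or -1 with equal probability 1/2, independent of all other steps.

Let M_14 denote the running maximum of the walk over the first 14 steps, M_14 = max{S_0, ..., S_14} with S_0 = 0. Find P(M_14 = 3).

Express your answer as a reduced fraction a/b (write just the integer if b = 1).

Let M_14 = max(S_0,...,S_14). Use the reflection principle: for j ≥ 1, #{paths with M_14 ≥ j} = #{S_14 ≥ j} + #{S_14 ≥ j+1}.
By reflection, #{M_14 ≥ 3} = #{S_14 ≥ 3} + #{S_14 ≥ 4} = 3473 + 3473 = 6946.
#{M_14 ≥ 4} = #{S_14 ≥ 4} + #{S_14 ≥ 5} = 3473 + 1471 = 4944.
#{M_14 = 3} = 6946 - 4944 = 2002.
P(M_14 = 3) = 2002/16384 = 1001/8192

Answer: 1001/8192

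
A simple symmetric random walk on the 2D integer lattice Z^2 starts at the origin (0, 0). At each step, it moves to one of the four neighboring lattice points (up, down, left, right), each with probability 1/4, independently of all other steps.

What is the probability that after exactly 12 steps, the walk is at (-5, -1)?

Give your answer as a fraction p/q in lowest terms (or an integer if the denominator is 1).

Answer: 27225/4194304

Derivation:
Let h be the number of horizontal steps (so 12-h are vertical). To end at (-5,-1) need (h-5)/2 right-steps and ((12-h)-1)/2 up-steps.
Sum over h with 5 ≤ h ≤ 11, h ≡ 1 (mod 2), 12-h ≡ 1 (mod 2):
h=5: C(12,5)·C(5,0)·C(7,3) = 792·1·35 = 27720
h=7: C(12,7)·C(7,1)·C(5,2) = 792·7·10 = 55440
h=9: C(12,9)·C(9,2)·C(3,1) = 220·36·3 = 23760
h=11: C(12,11)·C(11,3)·C(1,0) = 12·165·1 = 1980
Total favorable: 108900
Total paths: 4^12 = 16777216
P = 108900/16777216 = 27225/4194304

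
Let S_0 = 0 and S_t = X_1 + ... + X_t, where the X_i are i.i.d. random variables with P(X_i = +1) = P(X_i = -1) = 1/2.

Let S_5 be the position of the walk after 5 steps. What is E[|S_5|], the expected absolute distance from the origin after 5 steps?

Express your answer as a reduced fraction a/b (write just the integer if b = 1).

Answer: 15/8

Derivation:
S_5 takes values m ≡ 1 (mod 2) with |m| ≤ 5; P(S_5=m) = C(5,(5+m)/2)/2^5.
Total paths: 2^5 = 32
Distribution: P(S=-5)=1/32, P(S=-3)=5/32, P(S=-1)=10/32, P(S=1)=10/32, P(S=3)=5/32, P(S=5)=1/32
E[|S_5|] = Σ_m |m|·P(S_5=m) = 60/32 = 15/8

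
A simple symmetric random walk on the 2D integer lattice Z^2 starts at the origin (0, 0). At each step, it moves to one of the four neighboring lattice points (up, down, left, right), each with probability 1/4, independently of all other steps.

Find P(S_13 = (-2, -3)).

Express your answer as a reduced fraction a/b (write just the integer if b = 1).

Answer: 306735/16777216

Derivation:
Let h be the number of horizontal steps (so 13-h are vertical). To end at (-2,-3) need (h-2)/2 right-steps and ((13-h)-3)/2 up-steps.
Sum over h with 2 ≤ h ≤ 10, h ≡ 0 (mod 2), 13-h ≡ 1 (mod 2):
h=2: C(13,2)·C(2,0)·C(11,4) = 78·1·330 = 25740
h=4: C(13,4)·C(4,1)·C(9,3) = 715·4·84 = 240240
h=6: C(13,6)·C(6,2)·C(7,2) = 1716·15·21 = 540540
h=8: C(13,8)·C(8,3)·C(5,1) = 1287·56·5 = 360360
h=10: C(13,10)·C(10,4)·C(3,0) = 286·210·1 = 60060
Total favorable: 1226940
Total paths: 4^13 = 67108864
P = 1226940/67108864 = 306735/16777216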